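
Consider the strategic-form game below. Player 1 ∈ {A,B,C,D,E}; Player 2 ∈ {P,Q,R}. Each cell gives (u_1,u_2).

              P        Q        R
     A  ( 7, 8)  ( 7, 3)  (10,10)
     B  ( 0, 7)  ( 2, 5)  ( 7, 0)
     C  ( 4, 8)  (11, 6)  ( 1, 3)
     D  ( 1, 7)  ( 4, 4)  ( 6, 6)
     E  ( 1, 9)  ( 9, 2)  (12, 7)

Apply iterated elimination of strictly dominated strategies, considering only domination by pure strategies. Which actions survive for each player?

Remaining: P1:{A,E} P2:{P,R}

P1 drop B (A beats it: P:7>0 Q:7>2 R:10>7)
P1 drop D (A beats it: P:7>1 Q:7>4 R:10>6)
P2 drop Q (P beats it: A:8>3 C:8>6 E:9>2)
P1 drop C (A beats it: P:7>4 R:10>1)
P1→{A,E} P2→{P,R}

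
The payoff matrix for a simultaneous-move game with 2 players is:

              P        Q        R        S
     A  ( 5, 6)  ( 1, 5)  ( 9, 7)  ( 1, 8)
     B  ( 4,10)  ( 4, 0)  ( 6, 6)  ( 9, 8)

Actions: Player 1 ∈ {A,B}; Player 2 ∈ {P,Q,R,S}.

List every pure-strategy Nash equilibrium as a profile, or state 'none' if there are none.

Equilibria: none

(A,P): not NE [P2→S gives 8>6]
(A,Q): not NE [P1→B gives 4>1; P2→S gives 8>5]
(A,R): not NE [P2→S gives 8>7]
(A,S): not NE [P1→B gives 9>1]
(B,P): not NE [P1→A gives 5>4]
(B,Q): not NE [P2→P gives 10>0]
(B,R): not NE [P1→A gives 9>6; P2→P gives 10>6]
(B,S): not NE [P2→P gives 10>8]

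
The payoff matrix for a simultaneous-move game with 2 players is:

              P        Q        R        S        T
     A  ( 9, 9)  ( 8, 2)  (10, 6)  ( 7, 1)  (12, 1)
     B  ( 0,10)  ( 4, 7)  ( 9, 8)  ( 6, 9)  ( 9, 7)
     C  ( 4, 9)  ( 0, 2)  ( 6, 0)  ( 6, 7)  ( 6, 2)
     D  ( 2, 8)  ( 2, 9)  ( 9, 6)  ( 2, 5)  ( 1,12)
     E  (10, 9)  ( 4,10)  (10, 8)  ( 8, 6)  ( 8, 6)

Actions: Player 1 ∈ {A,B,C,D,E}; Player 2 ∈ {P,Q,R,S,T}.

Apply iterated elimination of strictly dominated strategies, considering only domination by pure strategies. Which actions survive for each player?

Survivors P1:{A,E} P2:{P,Q}

P1 drop B (A beats it: P:9>0 Q:8>4 R:10>9 S:7>6 T:12>9)
P1 drop C (A beats it: P:9>4 Q:8>0 R:10>6 S:7>6 T:12>6)
P1 drop D (A beats it: P:9>2 Q:8>2 R:10>9 S:7>2 T:12>1)
P2 drop R (P beats it: A:9>6 E:9>8)
P2 drop S (P beats it: A:9>1 E:9>6)
P2 drop T (P beats it: A:9>1 E:9>6)
P1→{A,E} P2→{P,Q}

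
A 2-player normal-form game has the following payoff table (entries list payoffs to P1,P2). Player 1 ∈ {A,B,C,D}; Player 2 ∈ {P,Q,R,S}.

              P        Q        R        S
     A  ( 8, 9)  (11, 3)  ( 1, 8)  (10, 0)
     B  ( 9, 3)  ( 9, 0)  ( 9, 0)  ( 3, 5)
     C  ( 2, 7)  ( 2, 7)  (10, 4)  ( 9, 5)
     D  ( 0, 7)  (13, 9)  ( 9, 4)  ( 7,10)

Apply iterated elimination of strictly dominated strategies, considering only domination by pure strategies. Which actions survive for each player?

P2 drop R (P beats it: A:9>8 B:3>0 C:7>4 D:7>4)
P1 drop C (A beats it: P:8>2 Q:11>2 S:10>9)
P1→{A,B,D} P2→{P,Q,S}

Remaining: P1:{A,B,D} P2:{P,Q,S}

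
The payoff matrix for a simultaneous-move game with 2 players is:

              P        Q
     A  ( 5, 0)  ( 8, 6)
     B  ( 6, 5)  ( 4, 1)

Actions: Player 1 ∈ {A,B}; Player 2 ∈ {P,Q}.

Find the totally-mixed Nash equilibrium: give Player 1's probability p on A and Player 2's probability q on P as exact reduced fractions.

P1 indiff ⇒ q·5+(1-q)·8 = q·6+(1-q)·4 ⇒ q(-1) = (1-q)(-4) ⇒ q = 4/5
P2 indiff ⇒ p·0+(1-p)·5 = p·6+(1-p)·1 ⇒ p(-6) = (1-p)(-4) ⇒ p = 2/5

p=2/5, q=4/5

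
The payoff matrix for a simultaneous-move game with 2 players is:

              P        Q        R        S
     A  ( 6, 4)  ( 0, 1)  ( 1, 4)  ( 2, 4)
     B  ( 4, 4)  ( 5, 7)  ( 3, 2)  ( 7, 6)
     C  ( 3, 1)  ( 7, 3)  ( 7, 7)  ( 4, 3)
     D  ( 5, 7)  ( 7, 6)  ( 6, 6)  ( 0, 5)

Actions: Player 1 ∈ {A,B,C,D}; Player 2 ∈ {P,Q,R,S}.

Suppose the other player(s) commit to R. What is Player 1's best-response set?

P1 best: {C}

u_1(A vs R) = 1
u_1(B vs R) = 3
u_1(C vs R) = 7
u_1(D vs R) = 6
max payoff 7 at {C}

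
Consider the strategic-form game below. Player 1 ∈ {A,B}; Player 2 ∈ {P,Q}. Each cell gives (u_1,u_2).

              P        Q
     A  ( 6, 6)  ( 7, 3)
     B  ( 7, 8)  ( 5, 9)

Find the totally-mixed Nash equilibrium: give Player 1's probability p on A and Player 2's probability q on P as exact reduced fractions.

(p,q) = (1/4, 2/3)

P1 indiff ⇒ q·6+(1-q)·7 = q·7+(1-q)·5 ⇒ q(-1) = (1-q)(-2) ⇒ q = 2/3
P2 indiff ⇒ p·6+(1-p)·8 = p·3+(1-p)·9 ⇒ p(3) = (1-p)(1) ⇒ p = 1/4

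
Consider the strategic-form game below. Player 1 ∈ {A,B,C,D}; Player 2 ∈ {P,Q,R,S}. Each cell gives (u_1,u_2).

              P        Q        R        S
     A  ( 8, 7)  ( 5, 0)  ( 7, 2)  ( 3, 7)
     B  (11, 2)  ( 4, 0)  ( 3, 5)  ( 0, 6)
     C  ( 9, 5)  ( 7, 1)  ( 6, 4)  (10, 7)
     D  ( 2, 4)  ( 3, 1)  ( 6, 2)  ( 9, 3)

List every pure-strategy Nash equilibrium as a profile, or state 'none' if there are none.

PSNE = {(C,S)}

(A,P): not NE [P1→B gives 11>8]
(A,Q): not NE [P1→C gives 7>5; P2→S gives 7>0]
(A,R): not NE [P2→S gives 7>2]
(A,S): not NE [P1→C gives 10>3]
(B,P): not NE [P2→S gives 6>2]
(B,Q): not NE [P1→C gives 7>4; P2→S gives 6>0]
(B,R): not NE [P1→A gives 7>3; P2→S gives 6>5]
(B,S): not NE [P1→C gives 10>0]
(C,P): not NE [P1→B gives 11>9; P2→S gives 7>5]
(C,Q): not NE [P2→S gives 7>1]
(C,R): not NE [P1→A gives 7>6; P2→S gives 7>4]
(C,S): NE
(D,P): not NE [P1→B gives 11>2]
(D,Q): not NE [P1→C gives 7>3; P2→P gives 4>1]
(D,R): not NE [P1→A gives 7>6; P2→P gives 4>2]
(D,S): not NE [P1→C gives 10>9; P2→P gives 4>3]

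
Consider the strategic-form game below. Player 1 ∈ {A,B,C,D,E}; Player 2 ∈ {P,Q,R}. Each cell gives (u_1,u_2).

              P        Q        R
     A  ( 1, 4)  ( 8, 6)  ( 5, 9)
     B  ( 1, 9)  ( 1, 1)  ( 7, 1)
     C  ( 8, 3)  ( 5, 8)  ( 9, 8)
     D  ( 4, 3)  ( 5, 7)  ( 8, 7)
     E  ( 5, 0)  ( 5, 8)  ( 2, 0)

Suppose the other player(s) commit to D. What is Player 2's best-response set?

u_2(P vs D) = 3
u_2(Q vs D) = 7
u_2(R vs D) = 7
max payoff 7 at {Q,R}

BR_2 = {Q,R}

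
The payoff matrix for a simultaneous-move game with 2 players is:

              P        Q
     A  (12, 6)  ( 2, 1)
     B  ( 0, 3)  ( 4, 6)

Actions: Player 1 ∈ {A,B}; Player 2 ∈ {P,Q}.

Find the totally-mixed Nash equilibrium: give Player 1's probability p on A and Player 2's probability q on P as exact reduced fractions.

P1 indiff ⇒ q·12+(1-q)·2 = q·0+(1-q)·4 ⇒ q(12) = (1-q)(2) ⇒ q = 1/7
P2 indiff ⇒ p·6+(1-p)·3 = p·1+(1-p)·6 ⇒ p(5) = (1-p)(3) ⇒ p = 3/8

p=3/8, q=1/7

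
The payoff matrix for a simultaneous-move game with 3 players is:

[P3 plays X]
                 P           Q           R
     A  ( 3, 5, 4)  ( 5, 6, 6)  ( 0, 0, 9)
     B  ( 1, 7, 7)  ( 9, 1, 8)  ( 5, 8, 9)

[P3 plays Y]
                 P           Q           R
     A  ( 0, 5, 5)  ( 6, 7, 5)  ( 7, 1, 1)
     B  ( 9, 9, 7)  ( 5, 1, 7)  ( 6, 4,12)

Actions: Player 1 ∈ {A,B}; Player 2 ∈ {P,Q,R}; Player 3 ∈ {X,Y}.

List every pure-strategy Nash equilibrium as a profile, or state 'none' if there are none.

(A,P,X): not NE [P2→Q gives 6>5; P3→Y gives 5>4]
(A,P,Y): not NE [P1→B gives 9>0; P2→Q gives 7>5]
(A,Q,X): not NE [P1→B gives 9>5]
(A,Q,Y): not NE [P3→X gives 6>5]
(A,R,X): not NE [P1→B gives 5>0; P2→Q gives 6>0]
(A,R,Y): not NE [P2→Q gives 7>1; P3→X gives 9>1]
(B,P,X): not NE [P1→A gives 3>1; P2→R gives 8>7]
(B,P,Y): NE
(B,Q,X): not NE [P2→R gives 8>1]
(B,Q,Y): not NE [P1→A gives 6>5; P2→P gives 9>1; P3→X gives 8>7]
(B,R,X): not NE [P3→Y gives 12>9]
(B,R,Y): not NE [P1→A gives 7>6; P2→P gives 9>4]

NE set: (B,P,Y)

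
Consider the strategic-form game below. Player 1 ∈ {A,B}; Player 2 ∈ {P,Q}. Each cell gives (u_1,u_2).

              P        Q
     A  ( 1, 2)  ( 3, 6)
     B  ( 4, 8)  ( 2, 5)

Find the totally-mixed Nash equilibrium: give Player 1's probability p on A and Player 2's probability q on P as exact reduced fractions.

(p,q) = (3/7, 1/4)

P1 indiff ⇒ q·1+(1-q)·3 = q·4+(1-q)·2 ⇒ q(-3) = (1-q)(-1) ⇒ q = 1/4
P2 indiff ⇒ p·2+(1-p)·8 = p·6+(1-p)·5 ⇒ p(-4) = (1-p)(-3) ⇒ p = 3/7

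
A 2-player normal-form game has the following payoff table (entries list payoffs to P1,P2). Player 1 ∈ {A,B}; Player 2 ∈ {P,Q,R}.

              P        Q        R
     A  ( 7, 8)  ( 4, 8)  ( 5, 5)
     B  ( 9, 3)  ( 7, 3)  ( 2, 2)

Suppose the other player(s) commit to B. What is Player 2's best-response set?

P2 best: {P,Q}

u_2(P vs B) = 3
u_2(Q vs B) = 3
u_2(R vs B) = 2
max payoff 3 at {P,Q}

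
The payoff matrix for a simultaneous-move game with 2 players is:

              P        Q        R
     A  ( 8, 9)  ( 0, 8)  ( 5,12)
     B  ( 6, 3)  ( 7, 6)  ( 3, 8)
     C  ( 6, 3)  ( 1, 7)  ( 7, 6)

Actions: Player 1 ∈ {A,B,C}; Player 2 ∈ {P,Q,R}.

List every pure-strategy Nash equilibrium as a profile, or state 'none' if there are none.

(A,P): not NE [P2→R gives 12>9]
(A,Q): not NE [P1→B gives 7>0; P2→R gives 12>8]
(A,R): not NE [P1→C gives 7>5]
(B,P): not NE [P1→A gives 8>6; P2→R gives 8>3]
(B,Q): not NE [P2→R gives 8>6]
(B,R): not NE [P1→C gives 7>3]
(C,P): not NE [P1→A gives 8>6; P2→Q gives 7>3]
(C,Q): not NE [P1→B gives 7>1]
(C,R): not NE [P2→Q gives 7>6]

Equilibria: none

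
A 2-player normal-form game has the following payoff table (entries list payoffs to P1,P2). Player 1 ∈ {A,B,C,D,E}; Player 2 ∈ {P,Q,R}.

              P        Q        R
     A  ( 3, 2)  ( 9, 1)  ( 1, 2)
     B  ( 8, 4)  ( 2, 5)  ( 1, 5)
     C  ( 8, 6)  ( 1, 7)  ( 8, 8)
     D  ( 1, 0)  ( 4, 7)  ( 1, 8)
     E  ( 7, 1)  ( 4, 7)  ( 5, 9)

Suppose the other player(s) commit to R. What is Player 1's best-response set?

u_1(A vs R) = 1
u_1(B vs R) = 1
u_1(C vs R) = 8
u_1(D vs R) = 1
u_1(E vs R) = 5
max payoff 8 at {C}

BR_1 = {C}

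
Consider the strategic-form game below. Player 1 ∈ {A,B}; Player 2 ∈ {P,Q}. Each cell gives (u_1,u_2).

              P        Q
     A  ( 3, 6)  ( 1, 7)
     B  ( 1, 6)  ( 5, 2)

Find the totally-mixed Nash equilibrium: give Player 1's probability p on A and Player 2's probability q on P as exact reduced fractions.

P1 indiff ⇒ q·3+(1-q)·1 = q·1+(1-q)·5 ⇒ q(2) = (1-q)(4) ⇒ q = 2/3
P2 indiff ⇒ p·6+(1-p)·6 = p·7+(1-p)·2 ⇒ p(-1) = (1-p)(-4) ⇒ p = 4/5

P1 mixes 4/5 on A; P2 mixes 2/3 on P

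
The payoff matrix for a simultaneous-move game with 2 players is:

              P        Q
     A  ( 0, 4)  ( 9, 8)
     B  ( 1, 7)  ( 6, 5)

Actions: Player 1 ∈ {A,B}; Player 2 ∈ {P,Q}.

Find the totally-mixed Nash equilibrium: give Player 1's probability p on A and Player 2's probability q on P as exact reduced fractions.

P1 indiff ⇒ q·0+(1-q)·9 = q·1+(1-q)·6 ⇒ q(-1) = (1-q)(-3) ⇒ q = 3/4
P2 indiff ⇒ p·4+(1-p)·7 = p·8+(1-p)·5 ⇒ p(-4) = (1-p)(-2) ⇒ p = 1/3

P1 mixes 1/3 on A; P2 mixes 3/4 on P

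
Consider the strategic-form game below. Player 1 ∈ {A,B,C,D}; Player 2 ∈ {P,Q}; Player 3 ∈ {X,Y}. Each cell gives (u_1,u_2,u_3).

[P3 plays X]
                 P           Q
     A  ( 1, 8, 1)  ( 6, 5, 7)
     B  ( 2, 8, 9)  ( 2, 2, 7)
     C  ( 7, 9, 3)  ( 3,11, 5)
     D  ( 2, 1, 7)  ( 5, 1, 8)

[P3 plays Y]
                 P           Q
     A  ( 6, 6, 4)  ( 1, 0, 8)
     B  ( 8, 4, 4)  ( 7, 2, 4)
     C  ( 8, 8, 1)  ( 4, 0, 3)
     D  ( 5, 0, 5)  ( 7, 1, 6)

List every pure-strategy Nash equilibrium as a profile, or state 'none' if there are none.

(A,P,X): not NE [P1→C gives 7>1; P3→Y gives 4>1]
(A,P,Y): not NE [P1→C gives 8>6]
(A,Q,X): not NE [P2→P gives 8>5; P3→Y gives 8>7]
(A,Q,Y): not NE [P1→D gives 7>1; P2→P gives 6>0]
(B,P,X): not NE [P1→C gives 7>2]
(B,P,Y): not NE [P3→X gives 9>4]
(B,Q,X): not NE [P1→A gives 6>2; P2→P gives 8>2]
(B,Q,Y): not NE [P2→P gives 4>2; P3→X gives 7>4]
(C,P,X): not NE [P2→Q gives 11>9]
(C,P,Y): not NE [P3→X gives 3>1]
(C,Q,X): not NE [P1→A gives 6>3]
(C,Q,Y): not NE [P1→D gives 7>4; P2→P gives 8>0; P3→X gives 5>3]
(D,P,X): not NE [P1→C gives 7>2]
(D,P,Y): not NE [P1→C gives 8>5; P2→Q gives 1>0; P3→X gives 7>5]
(D,Q,X): not NE [P1→A gives 6>5]
(D,Q,Y): not NE [P3→X gives 8>6]

PSNE: ∅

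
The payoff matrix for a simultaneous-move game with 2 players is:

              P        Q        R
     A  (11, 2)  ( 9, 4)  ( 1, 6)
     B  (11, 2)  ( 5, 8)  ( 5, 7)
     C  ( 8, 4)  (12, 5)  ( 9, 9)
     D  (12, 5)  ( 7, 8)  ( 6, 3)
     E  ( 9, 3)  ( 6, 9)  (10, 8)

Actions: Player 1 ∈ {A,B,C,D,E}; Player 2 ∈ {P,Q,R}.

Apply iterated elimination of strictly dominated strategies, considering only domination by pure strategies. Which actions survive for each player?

P1 drop B (D beats it: P:12>11 Q:7>5 R:6>5)
P2 drop P (Q beats it: A:4>2 C:5>4 D:8>5 E:9>3)
P1 drop A (C beats it: Q:12>9 R:9>1)
P1 drop D (C beats it: Q:12>7 R:9>6)
P1→{C,E} P2→{Q,R}

IESDS → P1:{C,E} P2:{Q,R}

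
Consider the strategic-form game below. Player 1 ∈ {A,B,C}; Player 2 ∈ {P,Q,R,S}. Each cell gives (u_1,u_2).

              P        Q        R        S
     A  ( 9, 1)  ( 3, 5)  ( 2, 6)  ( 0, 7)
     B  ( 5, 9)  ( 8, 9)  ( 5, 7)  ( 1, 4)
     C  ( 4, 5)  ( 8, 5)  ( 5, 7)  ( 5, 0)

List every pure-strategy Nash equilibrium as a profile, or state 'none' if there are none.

PSNE = {(B,Q), (C,R)}

(A,P): not NE [P2→S gives 7>1]
(A,Q): not NE [P1→C gives 8>3; P2→S gives 7>5]
(A,R): not NE [P1→C gives 5>2; P2→S gives 7>6]
(A,S): not NE [P1→C gives 5>0]
(B,P): not NE [P1→A gives 9>5]
(B,Q): NE
(B,R): not NE [P2→Q gives 9>7]
(B,S): not NE [P1→C gives 5>1; P2→Q gives 9>4]
(C,P): not NE [P1→A gives 9>4; P2→R gives 7>5]
(C,Q): not NE [P2→R gives 7>5]
(C,R): NE
(C,S): not NE [P2→R gives 7>0]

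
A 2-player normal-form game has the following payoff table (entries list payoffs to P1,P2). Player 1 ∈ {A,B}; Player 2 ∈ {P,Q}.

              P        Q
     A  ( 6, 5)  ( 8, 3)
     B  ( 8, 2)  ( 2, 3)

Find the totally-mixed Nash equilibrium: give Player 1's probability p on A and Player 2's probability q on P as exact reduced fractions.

P1 mixes 1/3 on A; P2 mixes 3/4 on P

P1 indiff ⇒ q·6+(1-q)·8 = q·8+(1-q)·2 ⇒ q(-2) = (1-q)(-6) ⇒ q = 3/4
P2 indiff ⇒ p·5+(1-p)·2 = p·3+(1-p)·3 ⇒ p(2) = (1-p)(1) ⇒ p = 1/3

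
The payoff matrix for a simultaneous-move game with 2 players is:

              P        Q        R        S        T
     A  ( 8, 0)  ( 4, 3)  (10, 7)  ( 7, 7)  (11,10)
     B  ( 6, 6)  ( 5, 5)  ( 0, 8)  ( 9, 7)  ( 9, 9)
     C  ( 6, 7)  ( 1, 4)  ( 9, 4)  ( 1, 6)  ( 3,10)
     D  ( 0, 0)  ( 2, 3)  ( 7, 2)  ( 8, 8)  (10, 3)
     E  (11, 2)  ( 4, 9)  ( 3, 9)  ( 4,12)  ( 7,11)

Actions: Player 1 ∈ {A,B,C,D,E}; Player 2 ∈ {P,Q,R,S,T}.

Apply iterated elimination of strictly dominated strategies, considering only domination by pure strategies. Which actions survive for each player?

P1 drop C (A beats it: P:8>6 Q:4>1 R:10>9 S:7>1 T:11>3)
P2 drop P (R beats it: A:7>0 B:8>6 D:2>0 E:9>2)
P2 drop Q (S beats it: A:7>3 B:7>5 D:8>3 E:12>9)
P1 drop E (A beats it: R:10>3 S:7>4 T:11>7)
P2 drop R (T beats it: A:10>7 B:9>8 D:3>2)
P1→{A,B,D} P2→{S,T}

IESDS → P1:{A,B,D} P2:{S,T}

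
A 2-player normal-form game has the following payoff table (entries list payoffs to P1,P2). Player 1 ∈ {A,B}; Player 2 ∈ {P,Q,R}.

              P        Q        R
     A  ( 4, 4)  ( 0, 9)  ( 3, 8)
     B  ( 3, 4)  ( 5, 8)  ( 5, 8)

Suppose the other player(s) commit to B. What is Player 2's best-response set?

u_2(P vs B) = 4
u_2(Q vs B) = 8
u_2(R vs B) = 8
max payoff 8 at {Q,R}

BR_2 = {Q,R}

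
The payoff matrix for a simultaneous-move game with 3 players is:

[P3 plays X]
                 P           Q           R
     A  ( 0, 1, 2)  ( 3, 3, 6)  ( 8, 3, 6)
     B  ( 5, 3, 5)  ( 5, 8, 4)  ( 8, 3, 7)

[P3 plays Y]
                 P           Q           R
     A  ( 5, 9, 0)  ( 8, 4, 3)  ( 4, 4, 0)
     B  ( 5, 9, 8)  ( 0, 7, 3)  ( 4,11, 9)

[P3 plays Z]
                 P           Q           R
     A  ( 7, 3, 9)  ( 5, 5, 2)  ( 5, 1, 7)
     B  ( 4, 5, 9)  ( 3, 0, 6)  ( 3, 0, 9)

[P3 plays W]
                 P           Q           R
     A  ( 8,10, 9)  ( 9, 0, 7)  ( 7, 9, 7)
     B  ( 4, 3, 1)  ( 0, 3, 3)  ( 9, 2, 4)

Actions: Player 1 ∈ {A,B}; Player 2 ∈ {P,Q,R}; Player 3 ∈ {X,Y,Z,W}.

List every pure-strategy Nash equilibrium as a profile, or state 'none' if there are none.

(A,P,X): not NE [P1→B gives 5>0; P2→R gives 3>1; P3→W gives 9>2]
(A,P,Y): not NE [P3→W gives 9>0]
(A,P,Z): not NE [P2→Q gives 5>3]
(A,P,W): NE
(A,Q,X): not NE [P1→B gives 5>3; P3→W gives 7>6]
(A,Q,Y): not NE [P2→P gives 9>4; P3→W gives 7>3]
(A,Q,Z): not NE [P3→W gives 7>2]
(A,Q,W): not NE [P2→P gives 10>0]
(A,R,X): not NE [P3→W gives 7>6]
(A,R,Y): not NE [P2→P gives 9>4; P3→W gives 7>0]
(A,R,Z): not NE [P2→Q gives 5>1]
(A,R,W): not NE [P1→B gives 9>7; P2→P gives 10>9]
(B,P,X): not NE [P2→Q gives 8>3; P3→Z gives 9>5]
(B,P,Y): not NE [P2→R gives 11>9; P3→Z gives 9>8]
(B,P,Z): not NE [P1→A gives 7>4]
(B,P,W): not NE [P1→A gives 8>4; P3→Z gives 9>1]
(B,Q,X): not NE [P3→Z gives 6>4]
(B,Q,Y): not NE [P1→A gives 8>0; P2→R gives 11>7; P3→Z gives 6>3]
(B,Q,Z): not NE [P1→A gives 5>3; P2→P gives 5>0]
(B,Q,W): not NE [P1→A gives 9>0; P3→Z gives 6>3]
(B,R,X): not NE [P2→Q gives 8>3; P3→Z gives 9>7]
(B,R,Y): NE
(B,R,Z): not NE [P1→A gives 5>3; P2→P gives 5>0]
(B,R,W): not NE [P2→Q gives 3>2; P3→Z gives 9>4]

PSNE = {(A,P,W), (B,R,Y)}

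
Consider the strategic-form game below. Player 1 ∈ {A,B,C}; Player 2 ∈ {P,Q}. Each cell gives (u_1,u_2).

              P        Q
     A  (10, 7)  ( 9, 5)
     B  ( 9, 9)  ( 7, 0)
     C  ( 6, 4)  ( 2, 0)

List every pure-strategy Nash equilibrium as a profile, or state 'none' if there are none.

(A,P): NE
(A,Q): not NE [P2→P gives 7>5]
(B,P): not NE [P1→A gives 10>9]
(B,Q): not NE [P1→A gives 9>7; P2→P gives 9>0]
(C,P): not NE [P1→A gives 10>6]
(C,Q): not NE [P1→A gives 9>2; P2→P gives 4>0]

PSNE = {(A,P)}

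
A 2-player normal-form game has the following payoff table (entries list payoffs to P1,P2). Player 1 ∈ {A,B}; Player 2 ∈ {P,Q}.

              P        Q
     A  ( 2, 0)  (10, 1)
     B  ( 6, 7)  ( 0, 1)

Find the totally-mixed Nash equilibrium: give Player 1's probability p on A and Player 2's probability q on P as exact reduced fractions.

P1 indiff ⇒ q·2+(1-q)·10 = q·6+(1-q)·0 ⇒ q(-4) = (1-q)(-10) ⇒ q = 5/7
P2 indiff ⇒ p·0+(1-p)·7 = p·1+(1-p)·1 ⇒ p(-1) = (1-p)(-6) ⇒ p = 6/7

(p,q) = (6/7, 5/7)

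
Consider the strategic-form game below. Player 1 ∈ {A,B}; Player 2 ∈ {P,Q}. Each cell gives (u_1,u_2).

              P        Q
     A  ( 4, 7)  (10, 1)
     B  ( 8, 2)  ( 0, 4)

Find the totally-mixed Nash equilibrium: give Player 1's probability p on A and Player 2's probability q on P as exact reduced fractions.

P1 indiff ⇒ q·4+(1-q)·10 = q·8+(1-q)·0 ⇒ q(-4) = (1-q)(-10) ⇒ q = 5/7
P2 indiff ⇒ p·7+(1-p)·2 = p·1+(1-p)·4 ⇒ p(6) = (1-p)(2) ⇒ p = 1/4

p=1/4, q=5/7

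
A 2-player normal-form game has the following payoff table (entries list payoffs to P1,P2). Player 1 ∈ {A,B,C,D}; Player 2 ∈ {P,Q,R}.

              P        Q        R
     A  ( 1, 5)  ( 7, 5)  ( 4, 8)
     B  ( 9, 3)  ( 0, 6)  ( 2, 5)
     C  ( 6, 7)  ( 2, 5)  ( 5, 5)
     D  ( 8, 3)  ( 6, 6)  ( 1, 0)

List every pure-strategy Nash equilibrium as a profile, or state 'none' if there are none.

No pure NE.

(A,P): not NE [P1→B gives 9>1; P2→R gives 8>5]
(A,Q): not NE [P2→R gives 8>5]
(A,R): not NE [P1→C gives 5>4]
(B,P): not NE [P2→Q gives 6>3]
(B,Q): not NE [P1→A gives 7>0]
(B,R): not NE [P1→C gives 5>2; P2→Q gives 6>5]
(C,P): not NE [P1→B gives 9>6]
(C,Q): not NE [P1→A gives 7>2; P2→P gives 7>5]
(C,R): not NE [P2→P gives 7>5]
(D,P): not NE [P1→B gives 9>8; P2→Q gives 6>3]
(D,Q): not NE [P1→A gives 7>6]
(D,R): not NE [P1→C gives 5>1; P2→Q gives 6>0]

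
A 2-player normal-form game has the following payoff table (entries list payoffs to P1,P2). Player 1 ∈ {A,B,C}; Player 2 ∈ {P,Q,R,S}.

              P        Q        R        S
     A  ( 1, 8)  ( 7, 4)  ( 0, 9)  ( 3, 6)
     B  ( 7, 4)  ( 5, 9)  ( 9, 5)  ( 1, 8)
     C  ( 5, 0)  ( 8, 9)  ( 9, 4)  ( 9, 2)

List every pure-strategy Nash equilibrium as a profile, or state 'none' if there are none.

PSNE = {(C,Q)}

(A,P): not NE [P1→B gives 7>1; P2→R gives 9>8]
(A,Q): not NE [P1→C gives 8>7; P2→R gives 9>4]
(A,R): not NE [P1→C gives 9>0]
(A,S): not NE [P1→C gives 9>3; P2→R gives 9>6]
(B,P): not NE [P2→Q gives 9>4]
(B,Q): not NE [P1→C gives 8>5]
(B,R): not NE [P2→Q gives 9>5]
(B,S): not NE [P1→C gives 9>1; P2→Q gives 9>8]
(C,P): not NE [P1→B gives 7>5; P2→Q gives 9>0]
(C,Q): NE
(C,R): not NE [P2→Q gives 9>4]
(C,S): not NE [P2→Q gives 9>2]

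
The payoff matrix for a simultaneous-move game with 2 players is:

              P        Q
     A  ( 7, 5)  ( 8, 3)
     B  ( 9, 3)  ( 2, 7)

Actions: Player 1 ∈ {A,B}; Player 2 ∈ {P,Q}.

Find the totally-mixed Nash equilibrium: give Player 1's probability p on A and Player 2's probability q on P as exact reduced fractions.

(p,q) = (2/3, 3/4)

P1 indiff ⇒ q·7+(1-q)·8 = q·9+(1-q)·2 ⇒ q(-2) = (1-q)(-6) ⇒ q = 3/4
P2 indiff ⇒ p·5+(1-p)·3 = p·3+(1-p)·7 ⇒ p(2) = (1-p)(4) ⇒ p = 2/3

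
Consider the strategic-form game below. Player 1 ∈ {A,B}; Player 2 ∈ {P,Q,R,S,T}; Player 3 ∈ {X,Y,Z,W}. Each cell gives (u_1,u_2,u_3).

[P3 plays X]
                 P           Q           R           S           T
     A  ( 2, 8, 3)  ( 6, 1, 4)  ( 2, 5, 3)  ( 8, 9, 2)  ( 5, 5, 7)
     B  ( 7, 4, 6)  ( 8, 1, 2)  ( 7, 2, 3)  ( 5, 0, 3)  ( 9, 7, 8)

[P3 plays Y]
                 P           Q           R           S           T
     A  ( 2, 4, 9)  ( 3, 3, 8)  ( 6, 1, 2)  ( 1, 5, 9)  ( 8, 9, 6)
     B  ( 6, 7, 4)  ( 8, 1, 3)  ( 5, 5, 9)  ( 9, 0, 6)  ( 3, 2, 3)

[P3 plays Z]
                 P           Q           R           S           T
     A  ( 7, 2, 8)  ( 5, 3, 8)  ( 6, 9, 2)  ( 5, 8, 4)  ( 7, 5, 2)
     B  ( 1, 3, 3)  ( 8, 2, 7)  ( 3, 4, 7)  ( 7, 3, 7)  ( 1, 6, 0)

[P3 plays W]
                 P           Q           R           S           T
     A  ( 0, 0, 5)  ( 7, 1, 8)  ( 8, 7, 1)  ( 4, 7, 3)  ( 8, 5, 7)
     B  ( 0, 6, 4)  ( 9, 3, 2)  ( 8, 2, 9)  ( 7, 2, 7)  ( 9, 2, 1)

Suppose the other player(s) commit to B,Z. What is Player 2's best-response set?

argmax u_2 = {T}

u_2(P vs B,Z) = 3
u_2(Q vs B,Z) = 2
u_2(R vs B,Z) = 4
u_2(S vs B,Z) = 3
u_2(T vs B,Z) = 6
max payoff 6 at {T}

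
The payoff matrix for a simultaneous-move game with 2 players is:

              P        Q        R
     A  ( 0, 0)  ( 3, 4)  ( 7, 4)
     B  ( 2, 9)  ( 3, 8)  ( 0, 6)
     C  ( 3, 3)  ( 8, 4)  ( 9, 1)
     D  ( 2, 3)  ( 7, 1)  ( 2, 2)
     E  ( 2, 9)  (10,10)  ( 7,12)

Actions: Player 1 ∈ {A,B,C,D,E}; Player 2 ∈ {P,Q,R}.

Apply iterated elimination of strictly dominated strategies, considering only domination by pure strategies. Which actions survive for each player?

P1 drop A (C beats it: P:3>0 Q:8>3 R:9>7)
P1 drop B (C beats it: P:3>2 Q:8>3 R:9>0)
P1 drop D (C beats it: P:3>2 Q:8>7 R:9>2)
P2 drop P (Q beats it: C:4>3 E:10>9)
P1→{C,E} P2→{Q,R}

IESDS → P1:{C,E} P2:{Q,R}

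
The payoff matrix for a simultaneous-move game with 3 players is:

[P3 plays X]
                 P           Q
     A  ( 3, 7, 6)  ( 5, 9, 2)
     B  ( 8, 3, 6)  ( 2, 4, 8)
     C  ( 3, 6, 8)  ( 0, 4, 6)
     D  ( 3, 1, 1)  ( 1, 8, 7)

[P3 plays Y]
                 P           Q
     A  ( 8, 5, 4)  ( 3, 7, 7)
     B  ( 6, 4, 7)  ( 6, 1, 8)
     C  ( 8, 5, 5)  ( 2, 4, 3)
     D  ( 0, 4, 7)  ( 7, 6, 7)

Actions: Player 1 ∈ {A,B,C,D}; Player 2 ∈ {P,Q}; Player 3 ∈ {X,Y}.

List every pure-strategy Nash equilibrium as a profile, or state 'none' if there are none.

(A,P,X): not NE [P1→B gives 8>3; P2→Q gives 9>7]
(A,P,Y): not NE [P2→Q gives 7>5; P3→X gives 6>4]
(A,Q,X): not NE [P3→Y gives 7>2]
(A,Q,Y): not NE [P1→D gives 7>3]
(B,P,X): not NE [P2→Q gives 4>3; P3→Y gives 7>6]
(B,P,Y): not NE [P1→C gives 8>6]
(B,Q,X): not NE [P1→A gives 5>2]
(B,Q,Y): not NE [P1→D gives 7>6; P2→P gives 4>1]
(C,P,X): not NE [P1→B gives 8>3]
(C,P,Y): not NE [P3→X gives 8>5]
(C,Q,X): not NE [P1→A gives 5>0; P2→P gives 6>4]
(C,Q,Y): not NE [P1→D gives 7>2; P2→P gives 5>4; P3→X gives 6>3]
(D,P,X): not NE [P1→B gives 8>3; P2→Q gives 8>1; P3→Y gives 7>1]
(D,P,Y): not NE [P1→C gives 8>0; P2→Q gives 6>4]
(D,Q,X): not NE [P1→A gives 5>1]
(D,Q,Y): NE

NE set: (D,Q,Y)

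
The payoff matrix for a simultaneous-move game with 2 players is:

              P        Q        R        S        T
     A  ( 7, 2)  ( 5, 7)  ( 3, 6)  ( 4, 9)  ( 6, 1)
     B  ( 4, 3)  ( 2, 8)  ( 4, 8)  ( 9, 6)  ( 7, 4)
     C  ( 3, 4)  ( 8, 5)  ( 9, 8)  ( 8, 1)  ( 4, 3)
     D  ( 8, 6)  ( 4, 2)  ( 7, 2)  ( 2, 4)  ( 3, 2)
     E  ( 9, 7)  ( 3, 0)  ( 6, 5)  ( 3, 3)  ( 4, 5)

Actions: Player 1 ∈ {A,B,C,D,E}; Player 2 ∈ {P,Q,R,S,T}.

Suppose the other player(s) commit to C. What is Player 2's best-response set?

u_2(P vs C) = 4
u_2(Q vs C) = 5
u_2(R vs C) = 8
u_2(S vs C) = 1
u_2(T vs C) = 3
max payoff 8 at {R}

argmax u_2 = {R}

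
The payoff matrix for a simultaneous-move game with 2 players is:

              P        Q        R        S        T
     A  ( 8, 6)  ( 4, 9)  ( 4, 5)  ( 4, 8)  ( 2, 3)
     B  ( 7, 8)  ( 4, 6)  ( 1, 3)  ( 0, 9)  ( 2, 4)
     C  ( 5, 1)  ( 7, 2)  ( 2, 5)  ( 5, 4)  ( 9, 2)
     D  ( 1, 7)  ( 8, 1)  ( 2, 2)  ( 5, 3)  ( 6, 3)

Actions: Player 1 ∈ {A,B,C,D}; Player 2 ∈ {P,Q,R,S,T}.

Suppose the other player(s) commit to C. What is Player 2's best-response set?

argmax u_2 = {R}

u_2(P vs C) = 1
u_2(Q vs C) = 2
u_2(R vs C) = 5
u_2(S vs C) = 4
u_2(T vs C) = 2
max payoff 5 at {R}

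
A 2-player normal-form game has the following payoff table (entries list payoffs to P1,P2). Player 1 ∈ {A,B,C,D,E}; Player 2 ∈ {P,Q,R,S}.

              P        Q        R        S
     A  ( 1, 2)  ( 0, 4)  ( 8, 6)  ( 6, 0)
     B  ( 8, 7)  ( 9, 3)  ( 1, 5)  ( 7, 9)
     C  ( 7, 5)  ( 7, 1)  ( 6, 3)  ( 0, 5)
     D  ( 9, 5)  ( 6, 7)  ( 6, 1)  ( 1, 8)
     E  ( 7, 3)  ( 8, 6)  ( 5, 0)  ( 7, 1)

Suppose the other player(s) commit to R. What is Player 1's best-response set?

BR_1 = {A}

u_1(A vs R) = 8
u_1(B vs R) = 1
u_1(C vs R) = 6
u_1(D vs R) = 6
u_1(E vs R) = 5
max payoff 8 at {A}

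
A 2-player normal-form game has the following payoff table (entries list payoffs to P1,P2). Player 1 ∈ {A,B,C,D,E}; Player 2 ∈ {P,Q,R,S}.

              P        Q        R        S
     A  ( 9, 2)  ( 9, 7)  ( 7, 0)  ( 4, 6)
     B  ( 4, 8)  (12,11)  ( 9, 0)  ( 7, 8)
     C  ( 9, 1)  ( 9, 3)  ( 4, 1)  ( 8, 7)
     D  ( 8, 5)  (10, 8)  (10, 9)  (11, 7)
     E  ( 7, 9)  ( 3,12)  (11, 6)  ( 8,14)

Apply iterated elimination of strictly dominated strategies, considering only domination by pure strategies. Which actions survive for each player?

P2 drop P (Q beats it: A:7>2 B:11>8 C:3>1 D:8>5 E:12>9)
P1 drop A (B beats it: Q:12>9 R:9>7 S:7>4)
P1 drop C (D beats it: Q:10>9 R:10>4 S:11>8)
P1→{B,D,E} P2→{Q,R,S}

IESDS → P1:{B,D,E} P2:{Q,R,S}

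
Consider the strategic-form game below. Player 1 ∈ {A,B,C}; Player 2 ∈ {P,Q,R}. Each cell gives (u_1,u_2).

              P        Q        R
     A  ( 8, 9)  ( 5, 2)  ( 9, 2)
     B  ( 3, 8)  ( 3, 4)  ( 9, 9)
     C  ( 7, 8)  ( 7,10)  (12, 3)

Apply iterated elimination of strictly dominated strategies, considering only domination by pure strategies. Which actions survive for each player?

P1 drop B (C beats it: P:7>3 Q:7>3 R:12>9)
P2 drop R (P beats it: A:9>2 C:8>3)
P1→{A,C} P2→{P,Q}

Survivors P1:{A,C} P2:{P,Q}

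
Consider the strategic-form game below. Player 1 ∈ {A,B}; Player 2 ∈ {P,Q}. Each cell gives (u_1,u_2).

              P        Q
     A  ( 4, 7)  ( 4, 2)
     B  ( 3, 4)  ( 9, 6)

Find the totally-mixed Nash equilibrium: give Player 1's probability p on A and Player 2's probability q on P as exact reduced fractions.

P1 indiff ⇒ q·4+(1-q)·4 = q·3+(1-q)·9 ⇒ q(1) = (1-q)(5) ⇒ q = 5/6
P2 indiff ⇒ p·7+(1-p)·4 = p·2+(1-p)·6 ⇒ p(5) = (1-p)(2) ⇒ p = 2/7

p=2/7, q=5/6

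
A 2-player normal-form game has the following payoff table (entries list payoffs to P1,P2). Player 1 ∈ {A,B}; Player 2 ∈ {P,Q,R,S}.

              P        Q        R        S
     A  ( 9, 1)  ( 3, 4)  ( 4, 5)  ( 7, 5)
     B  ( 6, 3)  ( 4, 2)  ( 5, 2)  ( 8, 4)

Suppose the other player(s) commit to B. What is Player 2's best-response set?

u_2(P vs B) = 3
u_2(Q vs B) = 2
u_2(R vs B) = 2
u_2(S vs B) = 4
max payoff 4 at {S}

argmax u_2 = {S}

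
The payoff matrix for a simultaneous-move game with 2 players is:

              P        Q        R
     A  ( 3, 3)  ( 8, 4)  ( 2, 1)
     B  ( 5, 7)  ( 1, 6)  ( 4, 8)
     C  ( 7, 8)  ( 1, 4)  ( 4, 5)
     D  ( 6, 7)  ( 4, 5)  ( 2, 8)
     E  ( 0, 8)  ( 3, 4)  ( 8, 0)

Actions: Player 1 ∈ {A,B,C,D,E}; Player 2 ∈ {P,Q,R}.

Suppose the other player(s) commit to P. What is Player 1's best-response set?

argmax u_1 = {C}

u_1(A vs P) = 3
u_1(B vs P) = 5
u_1(C vs P) = 7
u_1(D vs P) = 6
u_1(E vs P) = 0
max payoff 7 at {C}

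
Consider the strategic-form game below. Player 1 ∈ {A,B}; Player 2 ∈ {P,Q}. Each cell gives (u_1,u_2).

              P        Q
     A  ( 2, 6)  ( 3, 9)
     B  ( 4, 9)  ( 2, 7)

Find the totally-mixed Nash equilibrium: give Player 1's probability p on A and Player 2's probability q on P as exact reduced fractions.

(p,q) = (2/5, 1/3)

P1 indiff ⇒ q·2+(1-q)·3 = q·4+(1-q)·2 ⇒ q(-2) = (1-q)(-1) ⇒ q = 1/3
P2 indiff ⇒ p·6+(1-p)·9 = p·9+(1-p)·7 ⇒ p(-3) = (1-p)(-2) ⇒ p = 2/5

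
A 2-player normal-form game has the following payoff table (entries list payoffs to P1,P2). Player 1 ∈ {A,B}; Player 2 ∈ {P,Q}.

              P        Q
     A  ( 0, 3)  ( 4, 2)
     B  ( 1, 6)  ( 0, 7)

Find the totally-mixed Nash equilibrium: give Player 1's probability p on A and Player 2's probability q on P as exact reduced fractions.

P1 mixes 1/2 on A; P2 mixes 4/5 on P

P1 indiff ⇒ q·0+(1-q)·4 = q·1+(1-q)·0 ⇒ q(-1) = (1-q)(-4) ⇒ q = 4/5
P2 indiff ⇒ p·3+(1-p)·6 = p·2+(1-p)·7 ⇒ p(1) = (1-p)(1) ⇒ p = 1/2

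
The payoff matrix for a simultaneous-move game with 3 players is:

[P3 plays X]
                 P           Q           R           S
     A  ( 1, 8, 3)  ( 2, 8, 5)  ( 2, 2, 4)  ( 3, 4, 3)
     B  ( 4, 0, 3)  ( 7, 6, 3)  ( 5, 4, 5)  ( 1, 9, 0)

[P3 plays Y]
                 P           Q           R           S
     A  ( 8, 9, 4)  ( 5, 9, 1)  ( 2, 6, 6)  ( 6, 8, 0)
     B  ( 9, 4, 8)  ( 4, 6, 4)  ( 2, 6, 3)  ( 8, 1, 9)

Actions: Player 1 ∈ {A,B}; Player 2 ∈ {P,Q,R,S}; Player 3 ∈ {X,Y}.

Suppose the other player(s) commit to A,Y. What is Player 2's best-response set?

u_2(P vs A,Y) = 9
u_2(Q vs A,Y) = 9
u_2(R vs A,Y) = 6
u_2(S vs A,Y) = 8
max payoff 9 at {P,Q}

argmax u_2 = {P,Q}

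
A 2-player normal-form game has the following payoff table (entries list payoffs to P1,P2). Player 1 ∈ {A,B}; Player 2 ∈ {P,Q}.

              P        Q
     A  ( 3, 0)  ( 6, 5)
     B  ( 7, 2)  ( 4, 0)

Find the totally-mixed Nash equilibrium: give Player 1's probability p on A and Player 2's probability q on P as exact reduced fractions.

P1 indiff ⇒ q·3+(1-q)·6 = q·7+(1-q)·4 ⇒ q(-4) = (1-q)(-2) ⇒ q = 1/3
P2 indiff ⇒ p·0+(1-p)·2 = p·5+(1-p)·0 ⇒ p(-5) = (1-p)(-2) ⇒ p = 2/7

p=2/7, q=1/3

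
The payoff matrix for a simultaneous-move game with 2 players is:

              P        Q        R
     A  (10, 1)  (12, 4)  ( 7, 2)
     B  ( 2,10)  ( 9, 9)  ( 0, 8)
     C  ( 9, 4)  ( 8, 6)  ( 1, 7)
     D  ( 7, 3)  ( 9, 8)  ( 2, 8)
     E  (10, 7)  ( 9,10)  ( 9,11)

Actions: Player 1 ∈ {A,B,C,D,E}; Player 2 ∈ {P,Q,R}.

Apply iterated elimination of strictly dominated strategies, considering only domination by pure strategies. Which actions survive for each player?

Survivors P1:{A,E} P2:{Q,R}

P1 drop B (A beats it: P:10>2 Q:12>9 R:7>0)
P1 drop C (A beats it: P:10>9 Q:12>8 R:7>1)
P1 drop D (A beats it: P:10>7 Q:12>9 R:7>2)
P2 drop P (Q beats it: A:4>1 E:10>7)
P1→{A,E} P2→{Q,R}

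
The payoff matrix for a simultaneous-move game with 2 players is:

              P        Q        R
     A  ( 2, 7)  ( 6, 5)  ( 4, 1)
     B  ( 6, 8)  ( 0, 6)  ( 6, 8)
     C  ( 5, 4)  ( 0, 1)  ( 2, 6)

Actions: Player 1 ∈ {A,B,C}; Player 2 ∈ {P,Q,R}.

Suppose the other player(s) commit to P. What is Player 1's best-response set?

u_1(A vs P) = 2
u_1(B vs P) = 6
u_1(C vs P) = 5
max payoff 6 at {B}

argmax u_1 = {B}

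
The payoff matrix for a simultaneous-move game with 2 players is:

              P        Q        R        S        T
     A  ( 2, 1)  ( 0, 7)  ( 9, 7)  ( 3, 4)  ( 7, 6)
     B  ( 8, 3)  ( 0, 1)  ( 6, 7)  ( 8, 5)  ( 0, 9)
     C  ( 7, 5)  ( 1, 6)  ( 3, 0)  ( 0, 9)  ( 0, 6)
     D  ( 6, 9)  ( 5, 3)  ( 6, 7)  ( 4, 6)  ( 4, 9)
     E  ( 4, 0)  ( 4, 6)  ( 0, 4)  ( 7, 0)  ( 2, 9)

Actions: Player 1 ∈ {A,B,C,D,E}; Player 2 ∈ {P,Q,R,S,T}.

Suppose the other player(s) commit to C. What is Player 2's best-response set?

u_2(P vs C) = 5
u_2(Q vs C) = 6
u_2(R vs C) = 0
u_2(S vs C) = 9
u_2(T vs C) = 6
max payoff 9 at {S}

argmax u_2 = {S}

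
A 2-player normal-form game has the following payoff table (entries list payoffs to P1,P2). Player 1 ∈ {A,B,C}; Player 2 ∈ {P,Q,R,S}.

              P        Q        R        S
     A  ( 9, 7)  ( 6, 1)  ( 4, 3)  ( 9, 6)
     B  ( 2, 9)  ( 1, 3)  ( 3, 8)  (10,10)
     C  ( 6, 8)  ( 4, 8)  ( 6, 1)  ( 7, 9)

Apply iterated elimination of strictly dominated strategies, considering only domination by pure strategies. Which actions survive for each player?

Survivors P1:{A,B} P2:{P,S}

P2 drop Q (S beats it: A:6>1 B:10>3 C:9>8)
P2 drop R (P beats it: A:7>3 B:9>8 C:8>1)
P1 drop C (A beats it: P:9>6 S:9>7)
P1→{A,B} P2→{P,S}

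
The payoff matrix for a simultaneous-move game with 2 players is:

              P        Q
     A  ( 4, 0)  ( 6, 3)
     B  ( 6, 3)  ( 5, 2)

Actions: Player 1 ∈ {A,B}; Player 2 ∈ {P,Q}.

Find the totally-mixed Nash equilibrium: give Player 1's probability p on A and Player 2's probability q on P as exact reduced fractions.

P1 indiff ⇒ q·4+(1-q)·6 = q·6+(1-q)·5 ⇒ q(-2) = (1-q)(-1) ⇒ q = 1/3
P2 indiff ⇒ p·0+(1-p)·3 = p·3+(1-p)·2 ⇒ p(-3) = (1-p)(-1) ⇒ p = 1/4

(p,q) = (1/4, 1/3)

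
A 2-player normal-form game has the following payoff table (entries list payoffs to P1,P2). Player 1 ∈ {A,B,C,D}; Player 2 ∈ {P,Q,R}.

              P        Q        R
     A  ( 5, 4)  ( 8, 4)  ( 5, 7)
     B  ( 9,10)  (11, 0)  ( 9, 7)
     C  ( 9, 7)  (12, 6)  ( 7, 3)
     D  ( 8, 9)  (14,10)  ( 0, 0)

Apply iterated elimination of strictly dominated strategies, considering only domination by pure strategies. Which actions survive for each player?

Remaining: P1:{B,C,D} P2:{P,Q}

P1 drop A (B beats it: P:9>5 Q:11>8 R:9>5)
P2 drop R (P beats it: B:10>7 C:7>3 D:9>0)
P1→{B,C,D} P2→{P,Q}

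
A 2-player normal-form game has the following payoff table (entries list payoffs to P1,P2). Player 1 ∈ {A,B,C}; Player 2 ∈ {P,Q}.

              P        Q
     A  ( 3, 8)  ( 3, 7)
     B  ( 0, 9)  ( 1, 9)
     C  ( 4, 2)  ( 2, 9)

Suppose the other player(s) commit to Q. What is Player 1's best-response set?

BR_1 = {A}

u_1(A vs Q) = 3
u_1(B vs Q) = 1
u_1(C vs Q) = 2
max payoff 3 at {A}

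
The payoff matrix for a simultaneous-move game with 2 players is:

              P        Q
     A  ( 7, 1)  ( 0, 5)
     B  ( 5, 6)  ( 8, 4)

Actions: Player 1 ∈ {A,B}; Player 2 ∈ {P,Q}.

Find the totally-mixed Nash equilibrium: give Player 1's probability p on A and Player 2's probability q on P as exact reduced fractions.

(p,q) = (1/3, 4/5)

P1 indiff ⇒ q·7+(1-q)·0 = q·5+(1-q)·8 ⇒ q(2) = (1-q)(8) ⇒ q = 4/5
P2 indiff ⇒ p·1+(1-p)·6 = p·5+(1-p)·4 ⇒ p(-4) = (1-p)(-2) ⇒ p = 1/3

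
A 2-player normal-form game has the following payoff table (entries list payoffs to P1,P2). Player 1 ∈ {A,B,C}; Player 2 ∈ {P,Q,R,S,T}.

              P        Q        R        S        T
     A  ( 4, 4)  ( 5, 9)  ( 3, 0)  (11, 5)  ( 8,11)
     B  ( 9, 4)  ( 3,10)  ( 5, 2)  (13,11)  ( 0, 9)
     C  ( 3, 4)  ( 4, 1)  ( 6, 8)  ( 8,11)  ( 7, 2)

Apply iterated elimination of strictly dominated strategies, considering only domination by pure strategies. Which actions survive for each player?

IESDS → P1:{A,B} P2:{Q,S,T}

P2 drop P (S beats it: A:5>4 B:11>4 C:11>4)
P2 drop R (S beats it: A:5>0 B:11>2 C:11>8)
P1 drop C (A beats it: Q:5>4 S:11>8 T:8>7)
P1→{A,B} P2→{Q,S,T}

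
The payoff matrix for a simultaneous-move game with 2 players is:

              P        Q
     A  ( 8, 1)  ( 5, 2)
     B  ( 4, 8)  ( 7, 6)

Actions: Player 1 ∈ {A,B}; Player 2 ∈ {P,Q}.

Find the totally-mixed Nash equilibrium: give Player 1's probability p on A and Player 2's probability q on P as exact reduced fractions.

P1 indiff ⇒ q·8+(1-q)·5 = q·4+(1-q)·7 ⇒ q(4) = (1-q)(2) ⇒ q = 1/3
P2 indiff ⇒ p·1+(1-p)·8 = p·2+(1-p)·6 ⇒ p(-1) = (1-p)(-2) ⇒ p = 2/3

(p,q) = (2/3, 1/3)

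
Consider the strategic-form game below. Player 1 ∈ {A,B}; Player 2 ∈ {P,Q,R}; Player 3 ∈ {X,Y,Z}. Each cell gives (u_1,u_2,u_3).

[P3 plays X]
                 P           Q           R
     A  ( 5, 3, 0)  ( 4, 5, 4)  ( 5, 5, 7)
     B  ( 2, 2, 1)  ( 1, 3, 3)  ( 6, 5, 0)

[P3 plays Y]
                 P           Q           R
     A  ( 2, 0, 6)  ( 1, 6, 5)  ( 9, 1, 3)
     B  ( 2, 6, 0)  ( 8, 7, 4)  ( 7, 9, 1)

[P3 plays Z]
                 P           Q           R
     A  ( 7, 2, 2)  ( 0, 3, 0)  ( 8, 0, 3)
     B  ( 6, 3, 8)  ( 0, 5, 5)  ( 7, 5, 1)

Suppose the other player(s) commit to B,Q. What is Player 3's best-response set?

u_3(X vs B,Q) = 3
u_3(Y vs B,Q) = 4
u_3(Z vs B,Q) = 5
max payoff 5 at {Z}

P3 best: {Z}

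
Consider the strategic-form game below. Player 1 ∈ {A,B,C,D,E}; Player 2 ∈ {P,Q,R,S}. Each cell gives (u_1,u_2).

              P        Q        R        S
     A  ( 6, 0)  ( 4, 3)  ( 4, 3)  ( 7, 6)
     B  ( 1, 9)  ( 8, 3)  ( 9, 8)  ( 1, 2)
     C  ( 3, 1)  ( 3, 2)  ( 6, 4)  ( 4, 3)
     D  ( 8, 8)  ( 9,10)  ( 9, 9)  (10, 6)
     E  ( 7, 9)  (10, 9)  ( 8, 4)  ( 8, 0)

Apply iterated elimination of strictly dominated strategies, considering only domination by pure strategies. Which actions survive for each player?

IESDS → P1:{B,D,E} P2:{P,Q,R}

P1 drop A (D beats it: P:8>6 Q:9>4 R:9>4 S:10>7)
P1 drop C (D beats it: P:8>3 Q:9>3 R:9>6 S:10>4)
P2 drop S (P beats it: B:9>2 D:8>6 E:9>0)
P1→{B,D,E} P2→{P,Q,R}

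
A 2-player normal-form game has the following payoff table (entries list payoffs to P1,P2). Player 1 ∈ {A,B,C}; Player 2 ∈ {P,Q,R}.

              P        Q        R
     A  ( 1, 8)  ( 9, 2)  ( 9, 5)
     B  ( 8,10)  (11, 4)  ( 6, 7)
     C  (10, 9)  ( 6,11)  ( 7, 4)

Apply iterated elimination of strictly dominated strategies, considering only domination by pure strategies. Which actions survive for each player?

P2 drop R (P beats it: A:8>5 B:10>7 C:9>4)
P1 drop A (B beats it: P:8>1 Q:11>9)
P1→{B,C} P2→{P,Q}

Survivors P1:{B,C} P2:{P,Q}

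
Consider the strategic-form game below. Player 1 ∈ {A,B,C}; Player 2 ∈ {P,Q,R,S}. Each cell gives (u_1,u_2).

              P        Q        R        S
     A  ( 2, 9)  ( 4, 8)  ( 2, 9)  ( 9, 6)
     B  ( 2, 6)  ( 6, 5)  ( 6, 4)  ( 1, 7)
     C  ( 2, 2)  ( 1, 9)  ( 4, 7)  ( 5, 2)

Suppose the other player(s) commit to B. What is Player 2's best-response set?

P2 best: {S}

u_2(P vs B) = 6
u_2(Q vs B) = 5
u_2(R vs B) = 4
u_2(S vs B) = 7
max payoff 7 at {S}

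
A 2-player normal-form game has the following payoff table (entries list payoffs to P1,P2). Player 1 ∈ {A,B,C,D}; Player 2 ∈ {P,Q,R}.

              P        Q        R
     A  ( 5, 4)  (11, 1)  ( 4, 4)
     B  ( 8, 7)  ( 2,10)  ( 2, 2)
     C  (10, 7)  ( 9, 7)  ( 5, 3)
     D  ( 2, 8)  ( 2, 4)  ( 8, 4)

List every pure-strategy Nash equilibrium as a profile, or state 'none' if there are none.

NE set: (C,P)

(A,P): not NE [P1→C gives 10>5]
(A,Q): not NE [P2→R gives 4>1]
(A,R): not NE [P1→D gives 8>4]
(B,P): not NE [P1→C gives 10>8; P2→Q gives 10>7]
(B,Q): not NE [P1→A gives 11>2]
(B,R): not NE [P1→D gives 8>2; P2→Q gives 10>2]
(C,P): NE
(C,Q): not NE [P1→A gives 11>9]
(C,R): not NE [P1→D gives 8>5; P2→Q gives 7>3]
(D,P): not NE [P1→C gives 10>2]
(D,Q): not NE [P1→A gives 11>2; P2→P gives 8>4]
(D,R): not NE [P2→P gives 8>4]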